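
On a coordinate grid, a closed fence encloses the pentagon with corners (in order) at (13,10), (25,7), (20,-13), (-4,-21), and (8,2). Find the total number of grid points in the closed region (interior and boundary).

Using the shoelace formula, 2A = |(13·7 − 25·10) + (25·(-13) − 20·7) + (20·(-21) − (-4)·(-13)) + ((-4)·2 − 8·(-21)) + (8·10 − 13·2)| = 882, so the area is 441.
The number of boundary lattice points is Σ gcd(|Δx|,|Δy|) = gcd(12,3) + gcd(5,20) + gcd(24,8) + gcd(12,23) + gcd(5,8) = 3+5+8+1+1 = 18.
Pick's theorem gives I = A − B/2 + 1 = 441 − 18/2 + 1 = 433, so the closed region contains I + B = 433 + 18 = 451 lattice points.

451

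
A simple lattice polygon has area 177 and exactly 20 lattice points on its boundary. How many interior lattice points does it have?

168

From Pick's theorem, I = A − B/2 + 1 = 177 − 20/2 + 1 = 168.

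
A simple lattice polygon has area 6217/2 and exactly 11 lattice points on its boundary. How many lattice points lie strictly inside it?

From Pick's theorem, I = A − B/2 + 1 = 6217/2 − 11/2 + 1 = 3104.

3104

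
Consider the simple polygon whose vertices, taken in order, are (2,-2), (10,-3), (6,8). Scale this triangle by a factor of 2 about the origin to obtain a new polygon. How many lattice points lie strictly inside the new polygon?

The shoelace formula gives twice the area as |(2·(-3) − 10·(-2)) + (10·8 − 6·(-3)) + (6·(-2) − 2·8)| = 84, so the area is 42.
Along each edge there are gcd(|Δx|,|Δy|)+1 lattice points, so counting each shared vertex once the boundary has gcd(8,1) + gcd(4,11) + gcd(4,10) = 1+1+2 = 4.
Scaling by 2 multiplies the area by 2² = 4 (so the new area is 168) and multiplies the boundary lattice-point count by 2, giving 8.
By Pick's theorem, the interior count of the dilated polygon is 168 − 8/2 + 1 = 165.

165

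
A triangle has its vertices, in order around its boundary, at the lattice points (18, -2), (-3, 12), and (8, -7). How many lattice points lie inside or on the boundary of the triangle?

By the shoelace formula, twice the signed area is |(18·12 − (-3)·(-2)) + ((-3)·(-7) − 8·12) + (8·(-2) − 18·(-7))| = 245, so the area is 245/2.
The number of boundary lattice points is Σ gcd(|Δx|,|Δy|) = gcd(21,14) + gcd(11,19) + gcd(10,5) = 7+1+5 = 13.
Pick's theorem gives I = A − B/2 + 1 = 245/2 − 13/2 + 1 = 117, so the closed region contains I + B = 117 + 13 = 130 lattice points.

130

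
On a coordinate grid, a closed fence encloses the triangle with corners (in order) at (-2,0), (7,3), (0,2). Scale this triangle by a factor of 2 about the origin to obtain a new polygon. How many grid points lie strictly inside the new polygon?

Using the shoelace formula, 2A = |[(-2)·3 − 7·0] + [7·2 − 0·3] + [0·0 − (-2)·2]| = 12, so the area is 6.
Along each edge there are gcd(|Δx|,|Δy|)+1 lattice points, so counting each shared vertex once the boundary has gcd(9,3) + gcd(7,1) + gcd(2,2) = 3+1+2 = 6.
Scaling by 2 multiplies the area by 2² = 4 (so the new area is 24) and multiplies the boundary lattice-point count by 2, giving 12.
By Pick's theorem, the interior count of the dilated polygon is 24 − 12/2 + 1 = 19.

19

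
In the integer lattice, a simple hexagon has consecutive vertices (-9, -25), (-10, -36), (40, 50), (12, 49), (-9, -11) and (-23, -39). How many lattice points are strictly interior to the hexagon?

By the shoelace formula, twice the signed area is |((-9)·(-36) − (-10)·(-25)) + ((-10)·50 − 40·(-36)) + (40·49 − 12·50) + (12·(-11) − (-9)·49) + ((-9)·(-39) − (-23)·(-11)) + ((-23)·(-25) − (-9)·(-39))| = 3005, so the area is 3005/2.
Along each edge there are gcd(|Δx|,|Δy|)+1 lattice points, so counting each shared vertex once the boundary has gcd(1,11) + gcd(50,86) + gcd(28,1) + gcd(21,60) + gcd(14,28) + gcd(14,14) = 1+2+1+3+14+14 = 35.
Pick's theorem gives I = A − B/2 + 1 = 3005/2 − 35/2 + 1 = 1486.

1486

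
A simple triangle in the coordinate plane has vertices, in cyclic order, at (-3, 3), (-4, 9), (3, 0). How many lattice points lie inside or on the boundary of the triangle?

By the shoelace formula, twice the signed area is |[(-3)·9 − (-4)·3] + [(-4)·0 − 3·9] + [3·3 − (-3)·0]| = 33, so the area is 16.5.
Along each edge there are gcd(|Δx|,|Δy|)+1 lattice points, so counting each shared vertex once the boundary has gcd(1,6) + gcd(7,9) + gcd(6,3) = 1+1+3 = 5.
Pick's theorem gives I = A − B/2 + 1 = 16.5 − 5/2 + 1 = 15, so the closed region contains I + B = 15 + 5 = 20 lattice points.

20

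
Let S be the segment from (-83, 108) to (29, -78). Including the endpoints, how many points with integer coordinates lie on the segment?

The number of lattice points on a segment between lattice points is gcd(|Δx|,|Δy|) + 1 = gcd(112,186) + 1 = 2 + 1 = 3.

3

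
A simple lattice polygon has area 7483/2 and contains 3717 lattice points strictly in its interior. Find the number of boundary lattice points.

51

Pick's theorem gives A = I + B/2 − 1, so B = 2(A − I + 1) = 2(7483/2 − 3717 + 1) = 51.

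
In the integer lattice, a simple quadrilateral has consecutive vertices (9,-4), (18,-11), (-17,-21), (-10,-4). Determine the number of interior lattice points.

By the shoelace formula, twice the signed area is |[9·(-11) − 18·(-4)] + [18·(-21) − (-17)·(-11)] + [(-17)·(-4) − (-10)·(-21)] + [(-10)·(-4) − 9·(-4)]| = 658, so the area is 329.
The number of boundary lattice points is Σ gcd(|Δx|,|Δy|) = gcd(9,7) + gcd(35,10) + gcd(7,17) + gcd(19,0) = 1+5+1+19 = 26.
By Pick's theorem A = I + B/2 − 1, so I = 329 − 26/2 + 1 = 317.

317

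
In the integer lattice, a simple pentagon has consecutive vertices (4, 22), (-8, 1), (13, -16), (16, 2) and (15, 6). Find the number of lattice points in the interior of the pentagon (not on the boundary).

The shoelace formula gives twice the area as |[4·1 − (-8)·22] + [(-8)·(-16) − 13·1] + [13·2 − 16·(-16)] + [16·6 − 15·2] + [15·22 − 4·6]| = 949, so the area is 949/2.
The number of boundary lattice points is Σ gcd(|Δx|,|Δy|) = gcd(12,21) + gcd(21,17) + gcd(3,18) + gcd(1,4) + gcd(11,16) = 3+1+3+1+1 = 9.
By Pick's theorem A = I + B/2 − 1, so I = 949/2 − 9/2 + 1 = 471.

471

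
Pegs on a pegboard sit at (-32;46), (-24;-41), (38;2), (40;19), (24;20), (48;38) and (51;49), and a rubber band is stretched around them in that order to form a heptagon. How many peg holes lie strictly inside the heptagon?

The shoelace formula gives twice the area as |[(-32)·(-41) − (-24)·46] + [(-24)·2 − 38·(-41)] + [38·19 − 40·2] + [40·20 − 24·19] + [24·38 − 48·20] + [48·49 − 51·38] + [51·46 − (-32)·49]| = 9192, so the area is 4596.
Along each edge there are gcd(|Δx|,|Δy|)+1 lattice points, so counting each shared vertex once the boundary has gcd(8,87) + gcd(62,43) + gcd(2,17) + gcd(16,1) + gcd(24,18) + gcd(3,11) + gcd(83,3) = 1+1+1+1+6+1+1 = 12.
By Pick's theorem A = I + B/2 − 1, so I = 4596 − 12/2 + 1 = 4591.

4591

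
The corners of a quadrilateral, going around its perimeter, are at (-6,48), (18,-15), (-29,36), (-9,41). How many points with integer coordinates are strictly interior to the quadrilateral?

802

By the shoelace formula, twice the signed area is |[(-6)·(-15) − 18·48] + [18·36 − (-29)·(-15)] + [(-29)·41 − (-9)·36] + [(-9)·48 − (-6)·41]| = 1612, so the area is 806.
Along each edge there are gcd(|Δx|,|Δy|)+1 lattice points, so counting each shared vertex once the boundary has gcd(24,63) + gcd(47,51) + gcd(20,5) + gcd(3,7) = 3+1+5+1 = 10.
By Pick's theorem A = I + B/2 − 1, so I = 806 − 10/2 + 1 = 802.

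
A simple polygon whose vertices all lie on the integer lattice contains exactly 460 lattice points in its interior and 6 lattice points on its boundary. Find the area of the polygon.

By Pick's theorem, A = I + B/2 − 1 = 460 + 6/2 − 1 = 462.

462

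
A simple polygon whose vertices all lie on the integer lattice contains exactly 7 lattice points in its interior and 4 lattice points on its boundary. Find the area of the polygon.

8

By Pick's theorem, A = I + B/2 − 1 = 7 + 4/2 − 1 = 8.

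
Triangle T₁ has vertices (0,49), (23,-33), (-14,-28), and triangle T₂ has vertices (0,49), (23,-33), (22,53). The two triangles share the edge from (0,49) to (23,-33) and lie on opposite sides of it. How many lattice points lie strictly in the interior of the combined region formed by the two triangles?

2403

The union is the simple quadrilateral with vertices (0,49), (-14,-28), (23,-33), (22,53) in order.
The shoelace formula gives twice the area as |(0·(-28) − (-14)·49) + ((-14)·(-33) − 23·(-28)) + (23·53 − 22·(-33)) + (22·49 − 0·53)| = 4815, so the area is 2407.5.
Summing gcd(|Δx|,|Δy|) over the edges gives the boundary count: gcd(14,77) + gcd(37,5) + gcd(1,86) + gcd(22,4) = 7+1+1+2 = 11.
By Pick's theorem I = A − B/2 + 1 = 2407.5 − 11/2 + 1 = 2403.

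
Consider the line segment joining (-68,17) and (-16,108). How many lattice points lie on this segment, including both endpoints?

The number of lattice points on a segment between lattice points is gcd(|Δx|,|Δy|) + 1 = gcd(52,91) + 1 = 13 + 1 = 14.

14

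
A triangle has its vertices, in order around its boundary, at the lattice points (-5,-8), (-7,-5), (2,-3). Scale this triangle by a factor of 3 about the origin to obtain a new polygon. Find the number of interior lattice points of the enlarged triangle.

The shoelace formula gives twice the area as |[(-5)·(-5) − (-7)·(-8)] + [(-7)·(-3) − 2·(-5)] + [2·(-8) − (-5)·(-3)]| = 31, so the area is 31/2.
The number of boundary lattice points is Σ gcd(|Δx|,|Δy|) = gcd(2,3) + gcd(9,2) + gcd(7,5) = 1+1+1 = 3.
Scaling by 3 multiplies the area by 3² = 9 (so the new area is 139.5) and multiplies the boundary lattice-point count by 3, giving 9.
By Pick's theorem, the interior count of the dilated polygon is 139.5 − 9/2 + 1 = 136.

136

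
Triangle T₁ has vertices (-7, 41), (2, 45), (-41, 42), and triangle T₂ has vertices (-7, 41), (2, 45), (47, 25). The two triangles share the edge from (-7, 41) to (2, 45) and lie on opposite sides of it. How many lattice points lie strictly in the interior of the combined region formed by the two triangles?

The union is the simple quadrilateral with vertices (-7, 41), (-41, 42), (2, 45), (47, 25) in order.
Using the shoelace formula, 2A = |((-7)·42 − (-41)·41) + ((-41)·45 − 2·42) + (2·25 − 47·45) + (47·41 − (-7)·25)| = 505, so the area is 505/2.
Summing gcd(|Δx|,|Δy|) over the edges gives the boundary count: gcd(34,1) + gcd(43,3) + gcd(45,20) + gcd(54,16) = 1+1+5+2 = 9.
By Pick's theorem I = A − B/2 + 1 = 505/2 − 9/2 + 1 = 249.

249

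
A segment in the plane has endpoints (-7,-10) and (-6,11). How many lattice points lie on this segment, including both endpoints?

2

The number of lattice points on a segment between lattice points is gcd(|Δx|,|Δy|) + 1 = gcd(1,21) + 1 = 1 + 1 = 2.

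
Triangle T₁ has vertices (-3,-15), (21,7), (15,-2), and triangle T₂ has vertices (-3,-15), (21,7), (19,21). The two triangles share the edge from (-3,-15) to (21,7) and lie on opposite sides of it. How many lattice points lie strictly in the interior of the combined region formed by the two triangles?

229

The union is the simple quadrilateral with vertices (-3,-15), (15,-2), (21,7), (19,21) in order.
By the shoelace formula, twice the signed area is |((-3)·(-2) − 15·(-15)) + (15·7 − 21·(-2)) + (21·21 − 19·7) + (19·(-15) − (-3)·21)| = 464, so the area is 232.
Along each edge there are gcd(|Δx|,|Δy|)+1 lattice points, so counting each shared vertex once the boundary has gcd(18,13) + gcd(6,9) + gcd(2,14) + gcd(22,36) = 1+3+2+2 = 8.
By Pick's theorem I = A − B/2 + 1 = 232 − 8/2 + 1 = 229.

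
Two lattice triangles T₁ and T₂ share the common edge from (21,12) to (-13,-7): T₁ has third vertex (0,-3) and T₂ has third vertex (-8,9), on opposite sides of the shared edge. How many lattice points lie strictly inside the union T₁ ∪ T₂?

278

The union is the simple quadrilateral with vertices (21,12), (0,-3), (-13,-7), (-8,9) in order.
Using the shoelace formula, 2A = |[21·(-3) − 0·12] + [0·(-7) − (-13)·(-3)] + [(-13)·9 − (-8)·(-7)] + [(-8)·12 − 21·9]| = 560, so the area is 280.
The number of boundary lattice points is Σ gcd(|Δx|,|Δy|) = gcd(21,15) + gcd(13,4) + gcd(5,16) + gcd(29,3) = 3+1+1+1 = 6.
By Pick's theorem I = A − B/2 + 1 = 280 − 6/2 + 1 = 278.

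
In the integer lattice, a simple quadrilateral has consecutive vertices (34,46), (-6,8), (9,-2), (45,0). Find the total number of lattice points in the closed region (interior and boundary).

1330

Using the shoelace formula, 2A = |[34·8 − (-6)·46] + [(-6)·(-2) − 9·8] + [9·0 − 45·(-2)] + [45·46 − 34·0]| = 2648, so the area is 1324.
The number of boundary lattice points is Σ gcd(|Δx|,|Δy|) = gcd(40,38) + gcd(15,10) + gcd(36,2) + gcd(11,46) = 2+5+2+1 = 10.
Pick's theorem gives I = A − B/2 + 1 = 1324 − 10/2 + 1 = 1320, so the closed region contains I + B = 1320 + 10 = 1330 lattice points.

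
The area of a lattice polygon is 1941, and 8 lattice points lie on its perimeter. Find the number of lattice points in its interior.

1938

From Pick's theorem, I = A − B/2 + 1 = 1941 − 8/2 + 1 = 1938.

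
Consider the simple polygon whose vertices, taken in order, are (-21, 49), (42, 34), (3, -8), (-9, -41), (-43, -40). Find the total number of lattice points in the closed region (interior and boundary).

3884

By the shoelace formula, twice the signed area is |[(-21)·34 − 42·49] + [42·(-8) − 3·34] + [3·(-41) − (-9)·(-8)] + [(-9)·(-40) − (-43)·(-41)] + [(-43)·49 − (-21)·(-40)]| = 7755, so the area is 7755/2.
Summing gcd(|Δx|,|Δy|) over the edges gives the boundary count: gcd(63,15) + gcd(39,42) + gcd(12,33) + gcd(34,1) + gcd(22,89) = 3+3+3+1+1 = 11.
Pick's theorem gives I = A − B/2 + 1 = 7755/2 − 11/2 + 1 = 3873, so the closed region contains I + B = 3873 + 11 = 3884 lattice points.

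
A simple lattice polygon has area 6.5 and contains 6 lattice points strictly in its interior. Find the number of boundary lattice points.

Pick's theorem gives A = I + B/2 − 1, so B = 2(A − I + 1) = 2(6.5 − 6 + 1) = 3.

3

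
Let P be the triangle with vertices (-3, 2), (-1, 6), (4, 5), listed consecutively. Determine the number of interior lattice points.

The shoelace formula gives twice the area as |((-3)·6 − (-1)·2) + ((-1)·5 − 4·6) + (4·2 − (-3)·5)| = 22, so the area is 11.
Along each edge there are gcd(|Δx|,|Δy|)+1 lattice points, so counting each shared vertex once the boundary has gcd(2,4) + gcd(5,1) + gcd(7,3) = 2+1+1 = 4.
Pick's theorem gives I = A − B/2 + 1 = 11 − 4/2 + 1 = 10.

10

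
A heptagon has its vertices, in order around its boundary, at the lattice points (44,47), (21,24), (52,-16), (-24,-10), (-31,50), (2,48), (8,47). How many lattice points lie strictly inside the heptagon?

The shoelace formula gives twice the area as |(44·24 − 21·47) + (21·(-16) − 52·24) + (52·(-10) − (-24)·(-16)) + ((-24)·50 − (-31)·(-10)) + ((-31)·48 − 2·50) + (2·47 − 8·48) + (8·47 − 44·47)| = 7499, so the area is 3749.5.
Summing gcd(|Δx|,|Δy|) over the edges gives the boundary count: gcd(23,23) + gcd(31,40) + gcd(76,6) + gcd(7,60) + gcd(33,2) + gcd(6,1) + gcd(36,0) = 23+1+2+1+1+1+36 = 65.
Pick's theorem gives I = A − B/2 + 1 = 3749.5 − 65/2 + 1 = 3718.

3718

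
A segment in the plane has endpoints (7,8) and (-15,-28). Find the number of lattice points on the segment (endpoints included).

The number of lattice points on a segment between lattice points is gcd(|Δx|,|Δy|) + 1 = gcd(22,36) + 1 = 2 + 1 = 3.

3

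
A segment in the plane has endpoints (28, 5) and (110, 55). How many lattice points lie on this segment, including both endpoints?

3

The number of lattice points on a segment between lattice points is gcd(|Δx|,|Δy|) + 1 = gcd(82,50) + 1 = 2 + 1 = 3.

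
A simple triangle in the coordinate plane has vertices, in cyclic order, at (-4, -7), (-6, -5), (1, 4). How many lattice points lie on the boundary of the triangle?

4

The number of boundary lattice points is Σ gcd(|Δx|,|Δy|) = gcd(2,2) + gcd(7,9) + gcd(5,11) = 2+1+1 = 4.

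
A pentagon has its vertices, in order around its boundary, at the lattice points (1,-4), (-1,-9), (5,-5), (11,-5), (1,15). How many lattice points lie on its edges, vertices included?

38

Along each edge there are gcd(|Δx|,|Δy|)+1 lattice points, so counting each shared vertex once the boundary has gcd(2,5) + gcd(6,4) + gcd(6,0) + gcd(10,20) + gcd(0,19) = 1+2+6+10+19 = 38.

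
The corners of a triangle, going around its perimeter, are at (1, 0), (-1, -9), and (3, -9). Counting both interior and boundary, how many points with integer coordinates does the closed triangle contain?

22

The shoelace formula gives twice the area as |[1·(-9) − (-1)·0] + [(-1)·(-9) − 3·(-9)] + [3·0 − 1·(-9)]| = 36, so the area is 18.
Summing gcd(|Δx|,|Δy|) over the edges gives the boundary count: gcd(2,9) + gcd(4,0) + gcd(2,9) = 1+4+1 = 6.
Pick's theorem gives I = A − B/2 + 1 = 18 − 6/2 + 1 = 16, so the closed region contains I + B = 16 + 6 = 22 lattice points.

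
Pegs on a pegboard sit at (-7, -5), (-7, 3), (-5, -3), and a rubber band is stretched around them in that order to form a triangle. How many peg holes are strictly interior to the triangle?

Using the shoelace formula, 2A = |[(-7)·3 − (-7)·(-5)] + [(-7)·(-3) − (-5)·3] + [(-5)·(-5) − (-7)·(-3)]| = 16, so the area is 8.
Along each edge there are gcd(|Δx|,|Δy|)+1 lattice points, so counting each shared vertex once the boundary has gcd(0,8) + gcd(2,6) + gcd(2,2) = 8+2+2 = 12.
Pick's theorem gives I = A − B/2 + 1 = 8 − 12/2 + 1 = 3.

3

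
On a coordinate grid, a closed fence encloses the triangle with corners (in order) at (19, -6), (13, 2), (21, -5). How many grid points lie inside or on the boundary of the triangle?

14

By the shoelace formula, twice the signed area is |[19·2 − 13·(-6)] + [13·(-5) − 21·2] + [21·(-6) − 19·(-5)]| = 22, so the area is 11.
Summing gcd(|Δx|,|Δy|) over the edges gives the boundary count: gcd(6,8) + gcd(8,7) + gcd(2,1) = 2+1+1 = 4.
Pick's theorem gives I = A − B/2 + 1 = 11 − 4/2 + 1 = 10, so the closed region contains I + B = 10 + 4 = 14 lattice points.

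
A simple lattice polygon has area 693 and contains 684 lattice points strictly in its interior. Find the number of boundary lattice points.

Pick's theorem gives A = I + B/2 − 1, so B = 2(A − I + 1) = 2(693 − 684 + 1) = 20.

20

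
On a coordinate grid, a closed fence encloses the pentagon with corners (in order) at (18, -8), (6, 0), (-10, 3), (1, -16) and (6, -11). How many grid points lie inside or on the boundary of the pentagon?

237

Using the shoelace formula, 2A = |[18·0 − 6·(-8)] + [6·3 − (-10)·0] + [(-10)·(-16) − 1·3] + [1·(-11) − 6·(-16)] + [6·(-8) − 18·(-11)]| = 458, so the area is 229.
Along each edge there are gcd(|Δx|,|Δy|)+1 lattice points, so counting each shared vertex once the boundary has gcd(12,8) + gcd(16,3) + gcd(11,19) + gcd(5,5) + gcd(12,3) = 4+1+1+5+3 = 14.
Pick's theorem gives I = A − B/2 + 1 = 229 − 14/2 + 1 = 223, so the closed region contains I + B = 223 + 14 = 237 lattice points.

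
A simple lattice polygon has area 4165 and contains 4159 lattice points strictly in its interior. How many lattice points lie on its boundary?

Pick's theorem gives A = I + B/2 − 1, so B = 2(A − I + 1) = 2(4165 − 4159 + 1) = 14.

14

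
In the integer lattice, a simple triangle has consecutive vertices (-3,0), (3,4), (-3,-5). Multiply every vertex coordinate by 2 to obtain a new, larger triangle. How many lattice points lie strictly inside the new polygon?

51

Using the shoelace formula, 2A = |[(-3)·4 − 3·0] + [3·(-5) − (-3)·4] + [(-3)·0 − (-3)·(-5)]| = 30, so the area is 15.
The number of boundary lattice points is Σ gcd(|Δx|,|Δy|) = gcd(6,4) + gcd(6,9) + gcd(0,5) = 2+3+5 = 10.
Scaling by 2 multiplies the area by 2² = 4 (so the new area is 60) and multiplies the boundary lattice-point count by 2, giving 20.
By Pick's theorem, the interior count of the dilated polygon is 60 − 20/2 + 1 = 51.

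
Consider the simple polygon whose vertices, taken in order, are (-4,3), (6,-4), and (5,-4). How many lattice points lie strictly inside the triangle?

3

The shoelace formula gives twice the area as |[(-4)·(-4) − 6·3] + [6·(-4) − 5·(-4)] + [5·3 − (-4)·(-4)]| = 7, so the area is 7/2.
The number of boundary lattice points is Σ gcd(|Δx|,|Δy|) = gcd(10,7) + gcd(1,0) + gcd(9,7) = 1+1+1 = 3.
By Pick's theorem A = I + B/2 − 1, so I = 7/2 − 3/2 + 1 = 3.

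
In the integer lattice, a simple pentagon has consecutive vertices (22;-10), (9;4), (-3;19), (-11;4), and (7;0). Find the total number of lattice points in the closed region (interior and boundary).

237

By the shoelace formula, twice the signed area is |(22·4 − 9·(-10)) + (9·19 − (-3)·4) + ((-3)·4 − (-11)·19) + ((-11)·0 − 7·4) + (7·(-10) − 22·0)| = 460, so the area is 230.
The number of boundary lattice points is Σ gcd(|Δx|,|Δy|) = gcd(13,14) + gcd(12,15) + gcd(8,15) + gcd(18,4) + gcd(15,10) = 1+3+1+2+5 = 12.
Pick's theorem gives I = A − B/2 + 1 = 230 − 12/2 + 1 = 225, so the closed region contains I + B = 225 + 12 = 237 lattice points.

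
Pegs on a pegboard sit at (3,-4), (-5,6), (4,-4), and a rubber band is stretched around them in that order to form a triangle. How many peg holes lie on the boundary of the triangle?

The number of boundary lattice points is Σ gcd(|Δx|,|Δy|) = gcd(8,10) + gcd(9,10) + gcd(1,0) = 2+1+1 = 4.

4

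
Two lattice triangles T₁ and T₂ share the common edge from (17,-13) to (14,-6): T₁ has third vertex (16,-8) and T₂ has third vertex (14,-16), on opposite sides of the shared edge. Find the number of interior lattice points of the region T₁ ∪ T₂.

The union is the simple quadrilateral with vertices (17,-13), (16,-8), (14,-6), (14,-16) in order.
Using the shoelace formula, 2A = |[17·(-8) − 16·(-13)] + [16·(-6) − 14·(-8)] + [14·(-16) − 14·(-6)] + [14·(-13) − 17·(-16)]| = 38, so the area is 19.
Along each edge there are gcd(|Δx|,|Δy|)+1 lattice points, so counting each shared vertex once the boundary has gcd(1,5) + gcd(2,2) + gcd(0,10) + gcd(3,3) = 1+2+10+3 = 16.
By Pick's theorem I = A − B/2 + 1 = 19 − 16/2 + 1 = 12.

12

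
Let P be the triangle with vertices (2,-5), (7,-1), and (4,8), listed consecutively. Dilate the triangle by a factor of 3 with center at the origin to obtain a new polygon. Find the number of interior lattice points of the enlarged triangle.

Using the shoelace formula, 2A = |(2·(-1) − 7·(-5)) + (7·8 − 4·(-1)) + (4·(-5) − 2·8)| = 57, so the area is 57/2.
The number of boundary lattice points is Σ gcd(|Δx|,|Δy|) = gcd(5,4) + gcd(3,9) + gcd(2,13) = 1+3+1 = 5.
Scaling by 3 multiplies the area by 3² = 9 (so the new area is 513/2) and multiplies the boundary lattice-point count by 3, giving 15.
By Pick's theorem, the interior count of the dilated polygon is 513/2 − 15/2 + 1 = 250.

250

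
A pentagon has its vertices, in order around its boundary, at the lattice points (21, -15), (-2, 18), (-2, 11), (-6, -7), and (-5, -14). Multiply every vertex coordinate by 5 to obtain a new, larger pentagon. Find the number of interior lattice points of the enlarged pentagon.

10721

The shoelace formula gives twice the area as |[21·18 − (-2)·(-15)] + [(-2)·11 − (-2)·18] + [(-2)·(-7) − (-6)·11] + [(-6)·(-14) − (-5)·(-7)] + [(-5)·(-15) − 21·(-14)]| = 860, so the area is 430.
The number of boundary lattice points is Σ gcd(|Δx|,|Δy|) = gcd(23,33) + gcd(0,7) + gcd(4,18) + gcd(1,7) + gcd(26,1) = 1+7+2+1+1 = 12.
Scaling by 5 multiplies the area by 5² = 25 (so the new area is 10750) and multiplies the boundary lattice-point count by 5, giving 60.
By Pick's theorem, the interior count of the dilated polygon is 10750 − 60/2 + 1 = 10721.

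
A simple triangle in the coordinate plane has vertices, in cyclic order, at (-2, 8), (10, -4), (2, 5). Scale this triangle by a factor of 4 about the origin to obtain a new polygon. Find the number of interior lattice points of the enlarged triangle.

69

The shoelace formula gives twice the area as |[(-2)·(-4) − 10·8] + [10·5 − 2·(-4)] + [2·8 − (-2)·5]| = 12, so the area is 6.
Along each edge there are gcd(|Δx|,|Δy|)+1 lattice points, so counting each shared vertex once the boundary has gcd(12,12) + gcd(8,9) + gcd(4,3) = 12+1+1 = 14.
Scaling by 4 multiplies the area by 4² = 16 (so the new area is 96) and multiplies the boundary lattice-point count by 4, giving 56.
By Pick's theorem, the interior count of the dilated polygon is 96 − 56/2 + 1 = 69.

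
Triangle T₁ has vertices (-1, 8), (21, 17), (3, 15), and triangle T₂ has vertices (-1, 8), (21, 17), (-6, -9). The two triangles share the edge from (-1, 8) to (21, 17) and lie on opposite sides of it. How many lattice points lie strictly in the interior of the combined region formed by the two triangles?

222

The union is the simple quadrilateral with vertices (-1, 8), (3, 15), (21, 17), (-6, -9) in order.
Using the shoelace formula, 2A = |[(-1)·15 − 3·8] + [3·17 − 21·15] + [21·(-9) − (-6)·17] + [(-6)·8 − (-1)·(-9)]| = 447, so the area is 223.5.
The number of boundary lattice points is Σ gcd(|Δx|,|Δy|) = gcd(4,7) + gcd(18,2) + gcd(27,26) + gcd(5,17) = 1+2+1+1 = 5.
By Pick's theorem I = A − B/2 + 1 = 223.5 − 5/2 + 1 = 222.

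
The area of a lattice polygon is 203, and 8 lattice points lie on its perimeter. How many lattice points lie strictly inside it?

From Pick's theorem, I = A − B/2 + 1 = 203 − 8/2 + 1 = 200.

200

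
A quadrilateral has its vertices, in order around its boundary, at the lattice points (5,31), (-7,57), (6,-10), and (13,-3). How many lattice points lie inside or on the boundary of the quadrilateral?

387

The shoelace formula gives twice the area as |(5·57 − (-7)·31) + ((-7)·(-10) − 6·57) + (6·(-3) − 13·(-10)) + (13·31 − 5·(-3))| = 760, so the area is 380.
The number of boundary lattice points is Σ gcd(|Δx|,|Δy|) = gcd(12,26) + gcd(13,67) + gcd(7,7) + gcd(8,34) = 2+1+7+2 = 12.
Pick's theorem gives I = A − B/2 + 1 = 380 − 12/2 + 1 = 375, so the closed region contains I + B = 375 + 12 = 387 lattice points.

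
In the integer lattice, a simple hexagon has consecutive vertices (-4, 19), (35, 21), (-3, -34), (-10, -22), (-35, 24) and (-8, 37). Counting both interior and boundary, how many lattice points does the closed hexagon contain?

2138

Using the shoelace formula, 2A = |[(-4)·21 − 35·19] + [35·(-34) − (-3)·21] + [(-3)·(-22) − (-10)·(-34)] + [(-10)·24 − (-35)·(-22)] + [(-35)·37 − (-8)·24] + [(-8)·19 − (-4)·37]| = 4267, so the area is 2133.5.
Along each edge there are gcd(|Δx|,|Δy|)+1 lattice points, so counting each shared vertex once the boundary has gcd(39,2) + gcd(38,55) + gcd(7,12) + gcd(25,46) + gcd(27,13) + gcd(4,18) = 1+1+1+1+1+2 = 7.
Pick's theorem gives I = A − B/2 + 1 = 2133.5 − 7/2 + 1 = 2131, so the closed region contains I + B = 2131 + 7 = 2138 lattice points.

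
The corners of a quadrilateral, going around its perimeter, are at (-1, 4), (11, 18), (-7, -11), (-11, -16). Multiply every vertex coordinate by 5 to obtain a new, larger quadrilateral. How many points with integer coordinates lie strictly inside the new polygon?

1541

By the shoelace formula, twice the signed area is |((-1)·18 − 11·4) + (11·(-11) − (-7)·18) + ((-7)·(-16) − (-11)·(-11)) + ((-11)·4 − (-1)·(-16))| = 126, so the area is 63.
Along each edge there are gcd(|Δx|,|Δy|)+1 lattice points, so counting each shared vertex once the boundary has gcd(12,14) + gcd(18,29) + gcd(4,5) + gcd(10,20) = 2+1+1+10 = 14.
Scaling by 5 multiplies the area by 5² = 25 (so the new area is 1575) and multiplies the boundary lattice-point count by 5, giving 70.
By Pick's theorem, the interior count of the dilated polygon is 1575 − 70/2 + 1 = 1541.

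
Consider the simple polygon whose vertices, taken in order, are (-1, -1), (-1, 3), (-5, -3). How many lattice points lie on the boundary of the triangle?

Along each edge there are gcd(|Δx|,|Δy|)+1 lattice points, so counting each shared vertex once the boundary has gcd(0,4) + gcd(4,6) + gcd(4,2) = 4+2+2 = 8.

8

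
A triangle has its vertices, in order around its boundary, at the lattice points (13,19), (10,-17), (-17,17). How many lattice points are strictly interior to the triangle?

535

The shoelace formula gives twice the area as |(13·(-17) − 10·19) + (10·17 − (-17)·(-17)) + ((-17)·19 − 13·17)| = 1074, so the area is 537.
The number of boundary lattice points is Σ gcd(|Δx|,|Δy|) = gcd(3,36) + gcd(27,34) + gcd(30,2) = 3+1+2 = 6.
Pick's theorem gives I = A − B/2 + 1 = 537 − 6/2 + 1 = 535.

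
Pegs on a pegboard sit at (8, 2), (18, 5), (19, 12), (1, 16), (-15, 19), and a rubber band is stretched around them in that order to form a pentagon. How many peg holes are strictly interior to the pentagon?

By the shoelace formula, twice the signed area is |(8·5 − 18·2) + (18·12 − 19·5) + (19·16 − 1·12) + (1·19 − (-15)·16) + ((-15)·2 − 8·19)| = 494, so the area is 247.
Summing gcd(|Δx|,|Δy|) over the edges gives the boundary count: gcd(10,3) + gcd(1,7) + gcd(18,4) + gcd(16,3) + gcd(23,17) = 1+1+2+1+1 = 6.
By Pick's theorem A = I + B/2 − 1, so I = 247 − 6/2 + 1 = 245.

245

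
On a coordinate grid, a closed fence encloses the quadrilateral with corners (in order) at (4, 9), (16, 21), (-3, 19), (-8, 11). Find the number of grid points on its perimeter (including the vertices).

The number of boundary lattice points is Σ gcd(|Δx|,|Δy|) = gcd(12,12) + gcd(19,2) + gcd(5,8) + gcd(12,2) = 12+1+1+2 = 16.

16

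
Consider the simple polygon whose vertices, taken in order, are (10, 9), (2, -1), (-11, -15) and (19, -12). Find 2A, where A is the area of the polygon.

By the shoelace formula, twice the signed area is |(10·(-1) − 2·9) + (2·(-15) − (-11)·(-1)) + ((-11)·(-12) − 19·(-15)) + (19·9 − 10·(-12))| = 639, so the area is 319.5.

639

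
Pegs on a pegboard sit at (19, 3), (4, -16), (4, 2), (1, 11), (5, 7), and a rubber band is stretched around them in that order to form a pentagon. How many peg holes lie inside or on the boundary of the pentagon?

199

By the shoelace formula, twice the signed area is |(19·(-16) − 4·3) + (4·2 − 4·(-16)) + (4·11 − 1·2) + (1·7 − 5·11) + (5·3 − 19·7)| = 368, so the area is 184.
Summing gcd(|Δx|,|Δy|) over the edges gives the boundary count: gcd(15,19) + gcd(0,18) + gcd(3,9) + gcd(4,4) + gcd(14,4) = 1+18+3+4+2 = 28.
Pick's theorem gives I = A − B/2 + 1 = 184 − 28/2 + 1 = 171, so the closed region contains I + B = 171 + 28 = 199 lattice points.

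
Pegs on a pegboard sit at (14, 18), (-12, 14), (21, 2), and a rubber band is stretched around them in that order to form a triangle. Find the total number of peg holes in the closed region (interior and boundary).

Using the shoelace formula, 2A = |[14·14 − (-12)·18] + [(-12)·2 − 21·14] + [21·18 − 14·2]| = 444, so the area is 222.
Along each edge there are gcd(|Δx|,|Δy|)+1 lattice points, so counting each shared vertex once the boundary has gcd(26,4) + gcd(33,12) + gcd(7,16) = 2+3+1 = 6.
Pick's theorem gives I = A − B/2 + 1 = 222 − 6/2 + 1 = 220, so the closed region contains I + B = 220 + 6 = 226 lattice points.

226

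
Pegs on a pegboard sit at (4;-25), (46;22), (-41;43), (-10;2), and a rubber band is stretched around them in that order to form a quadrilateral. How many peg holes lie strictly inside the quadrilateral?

2352

By the shoelace formula, twice the signed area is |(4·22 − 46·(-25)) + (46·43 − (-41)·22) + ((-41)·2 − (-10)·43) + ((-10)·(-25) − 4·2)| = 4708, so the area is 2354.
Along each edge there are gcd(|Δx|,|Δy|)+1 lattice points, so counting each shared vertex once the boundary has gcd(42,47) + gcd(87,21) + gcd(31,41) + gcd(14,27) = 1+3+1+1 = 6.
By Pick's theorem A = I + B/2 − 1, so I = 2354 − 6/2 + 1 = 2352.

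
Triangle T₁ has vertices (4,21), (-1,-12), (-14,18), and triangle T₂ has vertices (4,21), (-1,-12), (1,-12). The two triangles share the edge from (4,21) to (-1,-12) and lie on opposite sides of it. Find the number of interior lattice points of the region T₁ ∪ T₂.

319

The union is the simple quadrilateral with vertices (4,21), (-14,18), (-1,-12), (1,-12) in order.
By the shoelace formula, twice the signed area is |[4·18 − (-14)·21] + [(-14)·(-12) − (-1)·18] + [(-1)·(-12) − 1·(-12)] + [1·21 − 4·(-12)]| = 645, so the area is 322.5.
Summing gcd(|Δx|,|Δy|) over the edges gives the boundary count: gcd(18,3) + gcd(13,30) + gcd(2,0) + gcd(3,33) = 3+1+2+3 = 9.
By Pick's theorem I = A − B/2 + 1 = 322.5 − 9/2 + 1 = 319.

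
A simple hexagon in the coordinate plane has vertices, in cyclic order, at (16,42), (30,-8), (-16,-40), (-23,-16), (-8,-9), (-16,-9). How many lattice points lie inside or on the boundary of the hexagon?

Using the shoelace formula, 2A = |(16·(-8) − 30·42) + (30·(-40) − (-16)·(-8)) + ((-16)·(-16) − (-23)·(-40)) + ((-23)·(-9) − (-8)·(-16)) + ((-8)·(-9) − (-16)·(-9)) + ((-16)·42 − 16·(-9))| = 3901, so the area is 1950.5.
The number of boundary lattice points is Σ gcd(|Δx|,|Δy|) = gcd(14,50) + gcd(46,32) + gcd(7,24) + gcd(15,7) + gcd(8,0) + gcd(32,51) = 2+2+1+1+8+1 = 15.
Pick's theorem gives I = A − B/2 + 1 = 1950.5 − 15/2 + 1 = 1944, so the closed region contains I + B = 1944 + 15 = 1959 lattice points.

1959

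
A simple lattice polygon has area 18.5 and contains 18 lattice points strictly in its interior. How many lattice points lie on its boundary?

3

Pick's theorem gives A = I + B/2 − 1, so B = 2(A − I + 1) = 2(18.5 − 18 + 1) = 3.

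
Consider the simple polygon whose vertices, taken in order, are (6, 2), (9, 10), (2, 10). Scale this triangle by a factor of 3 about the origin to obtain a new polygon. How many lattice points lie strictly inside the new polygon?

The shoelace formula gives twice the area as |[6·10 − 9·2] + [9·10 − 2·10] + [2·2 − 6·10]| = 56, so the area is 28.
Summing gcd(|Δx|,|Δy|) over the edges gives the boundary count: gcd(3,8) + gcd(7,0) + gcd(4,8) = 1+7+4 = 12.
Scaling by 3 multiplies the area by 3² = 9 (so the new area is 252) and multiplies the boundary lattice-point count by 3, giving 36.
By Pick's theorem, the interior count of the dilated polygon is 252 − 36/2 + 1 = 235.

235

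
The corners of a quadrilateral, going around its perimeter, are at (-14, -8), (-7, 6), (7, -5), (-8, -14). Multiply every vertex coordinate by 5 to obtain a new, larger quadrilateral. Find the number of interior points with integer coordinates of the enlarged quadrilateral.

5171

Using the shoelace formula, 2A = |[(-14)·6 − (-7)·(-8)] + [(-7)·(-5) − 7·6] + [7·(-14) − (-8)·(-5)] + [(-8)·(-8) − (-14)·(-14)]| = 417, so the area is 417/2.
Along each edge there are gcd(|Δx|,|Δy|)+1 lattice points, so counting each shared vertex once the boundary has gcd(7,14) + gcd(14,11) + gcd(15,9) + gcd(6,6) = 7+1+3+6 = 17.
Scaling by 5 multiplies the area by 5² = 25 (so the new area is 10425/2) and multiplies the boundary lattice-point count by 5, giving 85.
By Pick's theorem, the interior count of the dilated polygon is 10425/2 − 85/2 + 1 = 5171.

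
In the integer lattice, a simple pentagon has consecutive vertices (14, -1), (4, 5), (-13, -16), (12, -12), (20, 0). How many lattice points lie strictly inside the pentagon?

Using the shoelace formula, 2A = |[14·5 − 4·(-1)] + [4·(-16) − (-13)·5] + [(-13)·(-12) − 12·(-16)] + [12·0 − 20·(-12)] + [20·(-1) − 14·0]| = 643, so the area is 643/2.
Summing gcd(|Δx|,|Δy|) over the edges gives the boundary count: gcd(10,6) + gcd(17,21) + gcd(25,4) + gcd(8,12) + gcd(6,1) = 2+1+1+4+1 = 9.
By Pick's theorem A = I + B/2 − 1, so I = 643/2 − 9/2 + 1 = 318.

318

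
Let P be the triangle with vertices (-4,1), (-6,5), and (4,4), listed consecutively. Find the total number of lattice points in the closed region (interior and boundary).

22

By the shoelace formula, twice the signed area is |[(-4)·5 − (-6)·1] + [(-6)·4 − 4·5] + [4·1 − (-4)·4]| = 38, so the area is 19.
The number of boundary lattice points is Σ gcd(|Δx|,|Δy|) = gcd(2,4) + gcd(10,1) + gcd(8,3) = 2+1+1 = 4.
Pick's theorem gives I = A − B/2 + 1 = 19 − 4/2 + 1 = 18, so the closed region contains I + B = 18 + 4 = 22 lattice points.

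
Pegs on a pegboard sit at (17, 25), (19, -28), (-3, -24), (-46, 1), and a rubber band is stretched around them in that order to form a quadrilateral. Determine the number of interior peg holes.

1880

Using the shoelace formula, 2A = |(17·(-28) − 19·25) + (19·(-24) − (-3)·(-28)) + ((-3)·1 − (-46)·(-24)) + ((-46)·25 − 17·1)| = 3765, so the area is 1882.5.
Along each edge there are gcd(|Δx|,|Δy|)+1 lattice points, so counting each shared vertex once the boundary has gcd(2,53) + gcd(22,4) + gcd(43,25) + gcd(63,24) = 1+2+1+3 = 7.
By Pick's theorem A = I + B/2 − 1, so I = 1882.5 − 7/2 + 1 = 1880.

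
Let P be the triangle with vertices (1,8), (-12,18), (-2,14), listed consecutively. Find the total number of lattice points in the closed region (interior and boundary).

Using the shoelace formula, 2A = |[1·18 − (-12)·8] + [(-12)·14 − (-2)·18] + [(-2)·8 − 1·14]| = 48, so the area is 24.
The number of boundary lattice points is Σ gcd(|Δx|,|Δy|) = gcd(13,10) + gcd(10,4) + gcd(3,6) = 1+2+3 = 6.
Pick's theorem gives I = A − B/2 + 1 = 24 − 6/2 + 1 = 22, so the closed region contains I + B = 22 + 6 = 28 lattice points.

28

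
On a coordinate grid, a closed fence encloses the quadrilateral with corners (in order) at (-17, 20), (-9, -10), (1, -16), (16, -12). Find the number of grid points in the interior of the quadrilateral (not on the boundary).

Using the shoelace formula, 2A = |[(-17)·(-10) − (-9)·20] + [(-9)·(-16) − 1·(-10)] + [1·(-12) − 16·(-16)] + [16·20 − (-17)·(-12)]| = 864, so the area is 432.
Along each edge there are gcd(|Δx|,|Δy|)+1 lattice points, so counting each shared vertex once the boundary has gcd(8,30) + gcd(10,6) + gcd(15,4) + gcd(33,32) = 2+2+1+1 = 6.
By Pick's theorem A = I + B/2 − 1, so I = 432 − 6/2 + 1 = 430.

430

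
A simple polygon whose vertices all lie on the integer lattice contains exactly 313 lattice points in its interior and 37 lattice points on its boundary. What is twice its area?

Pick's theorem states A = I + B/2 − 1, so A = 313 + 37/2 − 1 = 661/2.
Hence 2A = 661.

661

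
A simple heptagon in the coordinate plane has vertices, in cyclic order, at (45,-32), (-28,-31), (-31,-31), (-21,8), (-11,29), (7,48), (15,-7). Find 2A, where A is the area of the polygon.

5469

Using the shoelace formula, 2A = |[45·(-31) − (-28)·(-32)] + [(-28)·(-31) − (-31)·(-31)] + [(-31)·8 − (-21)·(-31)] + [(-21)·29 − (-11)·8] + [(-11)·48 − 7·29] + [7·(-7) − 15·48] + [15·(-32) − 45·(-7)]| = 5469, so the area is 2734.5.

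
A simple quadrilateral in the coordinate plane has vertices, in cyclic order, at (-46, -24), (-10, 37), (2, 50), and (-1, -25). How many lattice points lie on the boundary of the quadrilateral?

6

Along each edge there are gcd(|Δx|,|Δy|)+1 lattice points, so counting each shared vertex once the boundary has gcd(36,61) + gcd(12,13) + gcd(3,75) + gcd(45,1) = 1+1+3+1 = 6.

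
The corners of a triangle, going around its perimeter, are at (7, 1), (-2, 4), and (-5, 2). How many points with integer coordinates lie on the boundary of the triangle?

5

Along each edge there are gcd(|Δx|,|Δy|)+1 lattice points, so counting each shared vertex once the boundary has gcd(9,3) + gcd(3,2) + gcd(12,1) = 3+1+1 = 5.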